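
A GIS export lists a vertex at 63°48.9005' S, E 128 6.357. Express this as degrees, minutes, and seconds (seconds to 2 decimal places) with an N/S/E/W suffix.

φ: 48.90050′ → 48′ and 0.90050 × 60 = 54.0300″
Longitude: 6.35700′ → 6′ and 0.35700 × 60 = 21.4200″

63°48′54.03″ S, 128°06′21.42″ E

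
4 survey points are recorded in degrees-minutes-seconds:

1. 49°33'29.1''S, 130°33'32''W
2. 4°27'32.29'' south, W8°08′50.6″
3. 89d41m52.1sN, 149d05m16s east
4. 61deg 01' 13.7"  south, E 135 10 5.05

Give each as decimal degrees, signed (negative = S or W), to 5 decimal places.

1. -49.55808, -130.55889
2. -4.45897, -8.14739
3. 89.69781, 149.08778
4. -61.02047, 135.16807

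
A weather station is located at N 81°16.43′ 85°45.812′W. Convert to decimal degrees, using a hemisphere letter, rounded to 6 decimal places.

Latitude: 81 + 16.43/60 = 81.2738333
Longitude: 45.812′ = 0.763533°; total 85.7635333

81.273833° N, 85.763533° W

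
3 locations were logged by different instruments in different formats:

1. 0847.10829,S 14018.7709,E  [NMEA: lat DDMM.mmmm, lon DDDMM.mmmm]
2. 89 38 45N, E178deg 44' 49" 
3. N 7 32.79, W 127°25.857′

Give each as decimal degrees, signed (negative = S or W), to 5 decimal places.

Point 1:
  Lat: degrees = first 2 digits = 8, minutes = 47.10829; 8 + 47.10829/60 = 8.785138
  S → negative
  Lon: degrees = first 3 digits = 140, minutes = 18.7709; 140 + 18.7709/60 = 140.312848
  E → positive
Point 2:
  Lat: 89 + 38/60 + 45/3600 = 89.645833
  N → positive
  Longitude: 178° + 44/60 + 49/3600 = 178 + 0.733333 + 0.013611 = 178.746944
  E ⇒ keep positive
Point 3:
  Latitude: 32.79′ = 0.546500°; total 7.546500
  N → positive
  λ: 127 + 25.857/60 = 127.430950
  W ⇒ negate

1. -8.78514, 140.31285
2. 89.64583, 178.74694
3. 7.54650, -127.43095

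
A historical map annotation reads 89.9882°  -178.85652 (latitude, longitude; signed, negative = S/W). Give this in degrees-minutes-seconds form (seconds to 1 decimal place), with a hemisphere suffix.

Lat: whole degrees 89; 59.29200′ → 59′ and 17.520″
Longitude is negative → W; |value| = 178.856520
Lon: 0.856520 × 60 = 51.39120′ → 51′, remainder × 60 = 23.472″

89°59′17.5″ N, 178°51′23.5″ W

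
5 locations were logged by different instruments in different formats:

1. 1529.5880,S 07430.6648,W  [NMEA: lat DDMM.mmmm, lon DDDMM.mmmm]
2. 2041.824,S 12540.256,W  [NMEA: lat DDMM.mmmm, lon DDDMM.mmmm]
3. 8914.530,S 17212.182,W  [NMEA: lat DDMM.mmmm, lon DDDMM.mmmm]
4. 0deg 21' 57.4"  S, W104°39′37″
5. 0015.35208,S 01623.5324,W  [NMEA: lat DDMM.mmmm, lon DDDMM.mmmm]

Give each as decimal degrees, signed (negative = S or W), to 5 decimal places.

1. -15.49313, -74.51108
2. -20.69707, -125.67093
3. -89.24217, -172.20303
4. -0.36594, -104.66028
5. -0.25587, -16.39221

Point 1:
  Latitude: split at 2 digits → 15° and 29.588′; 15 + 29.588/60 = 15.493133
  hemisphere S, so the sign is −
  λ: degrees = first 3 digits = 74, minutes = 30.6648; 74 + 30.6648/60 = 74.511080
  W → negative
Point 2:
  φ: degrees = first 2 digits = 20, minutes = 41.824; 20 + 41.824/60 = 20.697067
  hemisphere S, so the sign is −
  Lon: split at 3 digits → 125° and 40.256′; 125 + 40.256/60 = 125.670933
  W ⇒ negate
Point 3:
  Latitude: degrees = first 2 digits = 89, minutes = 14.53; 89 + 14.53/60 = 89.242167
  hemisphere S, so the sign is −
  λ: degrees = first 3 digits = 172, minutes = 12.182; 172 + 12.182/60 = 172.203033
  W → negative
Point 4:
  Latitude: 0° + 21/60 + 57.4/3600 = 0 + 0.350000 + 0.015944 = 0.365944
  S ⇒ negate
  λ: 104° + 39/60 + 37/3600 = 104 + 0.650000 + 0.010278 = 104.660278
  W → negative
Point 5:
  φ: split at 2 digits → 00° and 15.35208′; 0 + 15.35208/60 = 0.255868
  hemisphere S, so the sign is −
  Longitude: degrees = first 3 digits = 16, minutes = 23.5324; 16 + 23.5324/60 = 16.392207
  W ⇒ negate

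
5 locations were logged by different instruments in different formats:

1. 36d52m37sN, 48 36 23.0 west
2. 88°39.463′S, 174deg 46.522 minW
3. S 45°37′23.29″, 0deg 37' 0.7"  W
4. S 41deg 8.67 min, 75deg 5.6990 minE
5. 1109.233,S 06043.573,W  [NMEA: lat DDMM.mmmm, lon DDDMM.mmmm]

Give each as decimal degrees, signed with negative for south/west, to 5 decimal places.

1. 36.87694, -48.60639
2. -88.65772, -174.77537
3. -45.62314, -0.61686
4. -41.14450, 75.09498
5. -11.15388, -60.72622

Point 1:
  φ: 36 + 52/60 + 37/3600 = 36.876944
  N → positive
  λ: 48° + 36/60 + 23/3600 = 48 + 0.600000 + 0.006389 = 48.606389
  hemisphere W, so the sign is −
Point 2:
  Lat: 88 + 39.463/60 = 88.657717
  S → negative
  λ: 174 + 46.522/60 = 174.775367
  hemisphere W, so the sign is −
Point 3:
  φ: 45 + 37/60 + 23.29/3600 = 45.623136
  S → negative
  λ: 0° + 37/60 + 0.7/3600 = 0 + 0.616667 + 0.000194 = 0.616861
  hemisphere W, so the sign is −
Point 4:
  Lat: 41 + 8.67/60 = 41.144500
  S ⇒ negate
  Lon: 5.699′ = 0.094983°; total 75.094983
  E → positive
Point 5:
  Lat: split at 2 digits → 11° and 9.233′; 11 + 9.233/60 = 11.153883
  S → negative
  λ: degrees = first 3 digits = 60, minutes = 43.573; 60 + 43.573/60 = 60.726217
  W → negative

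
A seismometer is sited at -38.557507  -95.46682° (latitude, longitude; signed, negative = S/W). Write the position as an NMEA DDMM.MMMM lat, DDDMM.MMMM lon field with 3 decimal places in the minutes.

3833.450,S / 09528.009,W

Latitude is negative → S; |value| = 38.557507
Lat: minutes = (38.557507 − 38) × 60 = 33.45042
Longitude is negative → W; |value| = 95.466820
λ: minutes = (95.466820 − 95) × 60 = 28.00920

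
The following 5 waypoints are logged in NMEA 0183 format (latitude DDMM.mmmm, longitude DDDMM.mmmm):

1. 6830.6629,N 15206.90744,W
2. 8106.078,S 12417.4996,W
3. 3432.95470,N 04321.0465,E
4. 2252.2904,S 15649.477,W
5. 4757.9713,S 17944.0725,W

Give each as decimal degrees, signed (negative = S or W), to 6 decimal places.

Point 1:
  φ: split at 2 digits → 68° and 30.6629′; 68 + 30.6629/60 = 68.5110483
  N ⇒ keep positive
  λ: degrees = first 3 digits = 152, minutes = 6.90744; 152 + 6.90744/60 = 152.1151240
  hemisphere W, so the sign is −
Point 2:
  φ: split at 2 digits → 81° and 6.078′; 81 + 6.078/60 = 81.1013000
  S → negative
  Lon: split at 3 digits → 124° and 17.4996′; 124 + 17.4996/60 = 124.2916600
  W → negative
Point 3:
  Latitude: degrees = first 2 digits = 34, minutes = 32.9547; 34 + 32.9547/60 = 34.5492450
  N ⇒ keep positive
  Longitude: split at 3 digits → 043° and 21.0465′; 43 + 21.0465/60 = 43.3507750
  E → positive
Point 4:
  Lat: split at 2 digits → 22° and 52.2904′; 22 + 52.2904/60 = 22.8715067
  hemisphere S, so the sign is −
  λ: split at 3 digits → 156° and 49.477′; 156 + 49.477/60 = 156.8246167
  W → negative
Point 5:
  φ: split at 2 digits → 47° and 57.9713′; 47 + 57.9713/60 = 47.9661883
  S → negative
  λ: degrees = first 3 digits = 179, minutes = 44.0725; 179 + 44.0725/60 = 179.7345417
  hemisphere W, so the sign is −

1. 68.511048, -152.115124
2. -81.101300, -124.291660
3. 34.549245, 43.350775
4. -22.871507, -156.824617
5. -47.966188, -179.734542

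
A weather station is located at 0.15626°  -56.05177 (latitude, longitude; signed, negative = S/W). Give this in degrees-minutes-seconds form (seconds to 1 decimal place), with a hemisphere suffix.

Latitude: 0.156260° → 9.37560′; 0.37560 × 60 = 22.536″
Longitude is negative → W; |value| = 56.051770
Longitude: 0.051770 × 60 = 3.10620′ → 3′, remainder × 60 = 6.372″

0°09′22.5″ N, 56°03′6.4″ W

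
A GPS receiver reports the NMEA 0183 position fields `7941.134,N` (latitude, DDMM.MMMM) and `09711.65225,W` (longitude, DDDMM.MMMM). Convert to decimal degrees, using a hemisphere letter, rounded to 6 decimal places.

79.685567° N, 97.194204° W

φ: split at 2 digits → 79° and 41.134′; 79 + 41.134/60 = 79.6855667
Longitude: degrees = first 3 digits = 97, minutes = 11.65225; 97 + 11.65225/60 = 97.1942042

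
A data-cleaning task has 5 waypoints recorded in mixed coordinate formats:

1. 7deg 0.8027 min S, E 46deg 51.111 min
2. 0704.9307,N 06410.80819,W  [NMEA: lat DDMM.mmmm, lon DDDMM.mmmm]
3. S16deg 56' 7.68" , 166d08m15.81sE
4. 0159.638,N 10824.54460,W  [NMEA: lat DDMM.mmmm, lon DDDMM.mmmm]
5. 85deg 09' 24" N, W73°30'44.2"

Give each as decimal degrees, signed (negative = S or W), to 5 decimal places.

Point 1:
  φ: 0.8027′ = 0.013378°; total 7.013378
  S ⇒ negate
  Longitude: 51.111′ = 0.851850°; total 46.851850
  E → positive
Point 2:
  φ: split at 2 digits → 07° and 4.9307′; 7 + 4.9307/60 = 7.082178
  N → positive
  Longitude: split at 3 digits → 064° and 10.80819′; 64 + 10.80819/60 = 64.180137
  hemisphere W, so the sign is −
Point 3:
  φ: 56′ + 7.68″ = 56.12800′; 16 + 56.12800/60 = 16.935467
  S ⇒ negate
  Lon: 166 + 8/60 + 15.81/3600 = 166.137725
  E → positive
Point 4:
  Latitude: split at 2 digits → 01° and 59.638′; 1 + 59.638/60 = 1.993967
  N ⇒ keep positive
  λ: split at 3 digits → 108° and 24.5446′; 108 + 24.5446/60 = 108.409077
  hemisphere W, so the sign is −
Point 5:
  Lat: 85 + 9/60 + 24/3600 = 85.156667
  N → positive
  Lon: 30′ + 44.2″ = 30.73667′; 73 + 30.73667/60 = 73.512278
  W → negative

1. -7.01338, 46.85185
2. 7.08218, -64.18014
3. -16.93547, 166.13773
4. 1.99397, -108.40908
5. 85.15667, -73.51228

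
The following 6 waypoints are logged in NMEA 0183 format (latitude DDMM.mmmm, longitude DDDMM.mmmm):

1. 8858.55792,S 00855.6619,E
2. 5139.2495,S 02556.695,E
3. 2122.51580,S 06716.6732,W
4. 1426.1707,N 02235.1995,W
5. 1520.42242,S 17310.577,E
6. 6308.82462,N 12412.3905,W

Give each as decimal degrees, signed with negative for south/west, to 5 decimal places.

1. -88.97597, 8.92770
2. -51.65416, 25.94492
3. -21.37526, -67.27789
4. 14.43618, -22.58666
5. -15.34037, 173.17628
6. 63.14708, -124.20651

Point 1:
  φ: split at 2 digits → 88° and 58.55792′; 88 + 58.55792/60 = 88.975965
  S → negative
  Lon: degrees = first 3 digits = 8, minutes = 55.6619; 8 + 55.6619/60 = 8.927698
  E ⇒ keep positive
Point 2:
  φ: split at 2 digits → 51° and 39.2495′; 51 + 39.2495/60 = 51.654158
  S → negative
  Longitude: split at 3 digits → 025° and 56.695′; 25 + 56.695/60 = 25.944917
  E → positive
Point 3:
  φ: split at 2 digits → 21° and 22.5158′; 21 + 22.5158/60 = 21.375263
  hemisphere S, so the sign is −
  λ: split at 3 digits → 067° and 16.6732′; 67 + 16.6732/60 = 67.277887
  W ⇒ negate
Point 4:
  Latitude: split at 2 digits → 14° and 26.1707′; 14 + 26.1707/60 = 14.436178
  N ⇒ keep positive
  Longitude: degrees = first 3 digits = 22, minutes = 35.1995; 22 + 35.1995/60 = 22.586658
  W ⇒ negate
Point 5:
  φ: degrees = first 2 digits = 15, minutes = 20.42242; 15 + 20.42242/60 = 15.340374
  S → negative
  Lon: degrees = first 3 digits = 173, minutes = 10.577; 173 + 10.577/60 = 173.176283
  E → positive
Point 6:
  Latitude: degrees = first 2 digits = 63, minutes = 8.82462; 63 + 8.82462/60 = 63.147077
  N ⇒ keep positive
  Longitude: split at 3 digits → 124° and 12.3905′; 124 + 12.3905/60 = 124.206508
  W → negative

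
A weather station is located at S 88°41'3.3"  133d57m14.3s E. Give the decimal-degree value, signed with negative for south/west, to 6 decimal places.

-88.684250, 133.953972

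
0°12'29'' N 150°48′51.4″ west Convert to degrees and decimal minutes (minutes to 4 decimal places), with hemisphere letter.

0° 12.4833′ N, 150° 48.8567′ W

Latitude: seconds/60 = 0.48333; minutes = 12 + 0.48333 = 12.483333
Lon: 48 + 51.4/60 = 48.856667′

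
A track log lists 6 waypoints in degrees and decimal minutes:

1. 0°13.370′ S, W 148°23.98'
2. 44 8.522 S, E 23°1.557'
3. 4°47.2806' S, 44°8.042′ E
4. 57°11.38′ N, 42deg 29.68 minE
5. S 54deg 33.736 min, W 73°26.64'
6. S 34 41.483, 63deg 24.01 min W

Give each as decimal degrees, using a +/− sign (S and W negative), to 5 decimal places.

Point 1:
  Latitude: 0 + 13.37/60 = 0.222833
  S → negative
  Longitude: 23.98′ = 0.399667°; total 148.399667
  W → negative
Point 2:
  Lat: 8.522′ = 0.142033°; total 44.142033
  hemisphere S, so the sign is −
  Lon: 23 + 1.557/60 = 23.025950
  E ⇒ keep positive
Point 3:
  φ: 47.2806′ = 0.788010°; total 4.788010
  S ⇒ negate
  Lon: 8.042′ = 0.134033°; total 44.134033
  E ⇒ keep positive
Point 4:
  φ: 11.38′ = 0.189667°; total 57.189667
  N ⇒ keep positive
  Longitude: 29.68′ = 0.494667°; total 42.494667
  E → positive
Point 5:
  Latitude: 54 + 33.736/60 = 54.562267
  S ⇒ negate
  λ: 73 + 26.64/60 = 73.444000
  W → negative
Point 6:
  φ: 41.483′ = 0.691383°; total 34.691383
  hemisphere S, so the sign is −
  λ: 63 + 24.01/60 = 63.400167
  W ⇒ negate

1. -0.22283, -148.39967
2. -44.14203, 23.02595
3. -4.78801, 44.13403
4. 57.18967, 42.49467
5. -54.56227, -73.44400
6. -34.69138, -63.40017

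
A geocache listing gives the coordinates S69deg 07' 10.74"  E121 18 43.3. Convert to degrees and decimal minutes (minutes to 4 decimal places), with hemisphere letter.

Latitude: seconds/60 = 0.17900; minutes = 7 + 0.17900 = 7.179000
Lon: seconds/60 = 0.72167; minutes = 18 + 0.72167 = 18.721667

69° 7.1790′ S, 121° 18.7217′ E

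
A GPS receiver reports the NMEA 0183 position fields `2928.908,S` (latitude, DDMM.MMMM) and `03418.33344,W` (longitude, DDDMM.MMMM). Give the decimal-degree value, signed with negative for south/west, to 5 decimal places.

-29.48180, -34.30556

Lat: degrees = first 2 digits = 29, minutes = 28.908; 29 + 28.908/60 = 29.481800
S → negative
λ: degrees = first 3 digits = 34, minutes = 18.33344; 34 + 18.33344/60 = 34.305557
W ⇒ negate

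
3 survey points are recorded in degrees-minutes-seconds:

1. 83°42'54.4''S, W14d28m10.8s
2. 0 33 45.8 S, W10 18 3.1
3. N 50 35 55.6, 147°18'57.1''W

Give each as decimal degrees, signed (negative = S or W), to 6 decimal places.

Point 1:
  φ: 83 + 42/60 + 54.4/3600 = 83.7151111
  S → negative
  λ: 28′ + 10.8″ = 28.18000′; 14 + 28.18000/60 = 14.4696667
  W ⇒ negate
Point 2:
  Latitude: 33′ + 45.8″ = 33.76333′; 0 + 33.76333/60 = 0.5627222
  S → negative
  Longitude: 18′ + 3.1″ = 18.05167′; 10 + 18.05167/60 = 10.3008611
  W ⇒ negate
Point 3:
  φ: 50° + 35/60 + 55.6/3600 = 50 + 0.583333 + 0.015444 = 50.5987778
  N ⇒ keep positive
  λ: 18′ + 57.1″ = 18.95167′; 147 + 18.95167/60 = 147.3158611
  hemisphere W, so the sign is −

1. -83.715111, -14.469667
2. -0.562722, -10.300861
3. 50.598778, -147.315861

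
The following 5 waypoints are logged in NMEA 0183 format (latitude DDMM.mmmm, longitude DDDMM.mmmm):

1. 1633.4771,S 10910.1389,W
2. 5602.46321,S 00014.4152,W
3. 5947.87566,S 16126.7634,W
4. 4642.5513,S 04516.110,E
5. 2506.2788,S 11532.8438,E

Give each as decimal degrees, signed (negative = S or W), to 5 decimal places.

Point 1:
  φ: degrees = first 2 digits = 16, minutes = 33.4771; 16 + 33.4771/60 = 16.557952
  S ⇒ negate
  λ: degrees = first 3 digits = 109, minutes = 10.1389; 109 + 10.1389/60 = 109.168982
  W → negative
Point 2:
  φ: degrees = first 2 digits = 56, minutes = 2.46321; 56 + 2.46321/60 = 56.041054
  S ⇒ negate
  Longitude: split at 3 digits → 000° and 14.4152′; 0 + 14.4152/60 = 0.240253
  W ⇒ negate
Point 3:
  Latitude: split at 2 digits → 59° and 47.87566′; 59 + 47.87566/60 = 59.797928
  hemisphere S, so the sign is −
  Lon: split at 3 digits → 161° and 26.7634′; 161 + 26.7634/60 = 161.446057
  W ⇒ negate
Point 4:
  φ: split at 2 digits → 46° and 42.5513′; 46 + 42.5513/60 = 46.709188
  S → negative
  Longitude: degrees = first 3 digits = 45, minutes = 16.11; 45 + 16.11/60 = 45.268500
  E ⇒ keep positive
Point 5:
  Latitude: degrees = first 2 digits = 25, minutes = 6.2788; 25 + 6.2788/60 = 25.104647
  S → negative
  λ: degrees = first 3 digits = 115, minutes = 32.8438; 115 + 32.8438/60 = 115.547397
  E ⇒ keep positive

1. -16.55795, -109.16898
2. -56.04105, -0.24025
3. -59.79793, -161.44606
4. -46.70919, 45.26850
5. -25.10465, 115.54740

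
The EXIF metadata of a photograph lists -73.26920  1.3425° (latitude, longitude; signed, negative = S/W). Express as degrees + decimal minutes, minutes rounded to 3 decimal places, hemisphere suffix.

73° 16.152′ S, 1° 20.550′ E

Latitude is negative → S; |value| = 73.269200
φ: 73° + 0.269200 × 60 = 73° 16.15200′
Lon: minutes = (1.342500 − 1) × 60 = 20.55000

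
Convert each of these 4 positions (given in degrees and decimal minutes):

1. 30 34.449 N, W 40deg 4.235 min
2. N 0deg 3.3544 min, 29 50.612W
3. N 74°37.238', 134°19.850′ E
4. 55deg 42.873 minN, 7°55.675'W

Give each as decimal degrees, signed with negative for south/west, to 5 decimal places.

1. 30.57415, -40.07058
2. 0.05591, -29.84353
3. 74.62063, 134.33083
4. 55.71455, -7.92792

Point 1:
  φ: 30 + 34.449/60 = 30.574150
  N ⇒ keep positive
  Longitude: 4.235′ = 0.070583°; total 40.070583
  W ⇒ negate
Point 2:
  Latitude: 0 + 3.3544/60 = 0.055907
  N ⇒ keep positive
  λ: 50.612′ = 0.843533°; total 29.843533
  W → negative
Point 3:
  φ: 37.238′ = 0.620633°; total 74.620633
  N ⇒ keep positive
  λ: 134 + 19.85/60 = 134.330833
  E → positive
Point 4:
  Lat: 55 + 42.873/60 = 55.714550
  N ⇒ keep positive
  Longitude: 7 + 55.675/60 = 7.927917
  hemisphere W, so the sign is −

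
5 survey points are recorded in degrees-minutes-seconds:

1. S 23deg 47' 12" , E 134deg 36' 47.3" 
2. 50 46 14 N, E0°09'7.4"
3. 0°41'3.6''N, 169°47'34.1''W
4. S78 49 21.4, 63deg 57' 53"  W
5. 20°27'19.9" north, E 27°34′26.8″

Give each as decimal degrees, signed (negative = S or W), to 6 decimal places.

Point 1:
  Latitude: 23 + 47/60 + 12/3600 = 23.7866667
  S ⇒ negate
  Longitude: 36′ + 47.3″ = 36.78833′; 134 + 36.78833/60 = 134.6131389
  E ⇒ keep positive
Point 2:
  φ: 50 + 46/60 + 14/3600 = 50.7705556
  N ⇒ keep positive
  λ: 0 + 9/60 + 7.4/3600 = 0.1520556
  E ⇒ keep positive
Point 3:
  φ: 0° + 41/60 + 3.6/3600 = 0 + 0.683333 + 0.001000 = 0.6843333
  N → positive
  λ: 169° + 47/60 + 34.1/3600 = 169 + 0.783333 + 0.009472 = 169.7928056
  W → negative
Point 4:
  Lat: 78° + 49/60 + 21.4/3600 = 78 + 0.816667 + 0.005944 = 78.8226111
  S ⇒ negate
  Lon: 57′ + 53″ = 57.88333′; 63 + 57.88333/60 = 63.9647222
  W → negative
Point 5:
  Latitude: 20 + 27/60 + 19.9/3600 = 20.4555278
  N → positive
  Longitude: 34′ + 26.8″ = 34.44667′; 27 + 34.44667/60 = 27.5741111
  E → positive

1. -23.786667, 134.613139
2. 50.770556, 0.152056
3. 0.684333, -169.792806
4. -78.822611, -63.964722
5. 20.455528, 27.574111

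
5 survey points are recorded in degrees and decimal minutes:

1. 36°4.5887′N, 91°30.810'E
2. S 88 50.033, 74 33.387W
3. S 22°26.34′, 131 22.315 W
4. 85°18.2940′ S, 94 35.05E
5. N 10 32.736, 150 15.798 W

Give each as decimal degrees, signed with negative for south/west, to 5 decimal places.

1. 36.07648, 91.51350
2. -88.83388, -74.55645
3. -22.43900, -131.37192
4. -85.30490, 94.58417
5. 10.54560, -150.26330

Point 1:
  Lat: 36 + 4.5887/60 = 36.076478
  N → positive
  λ: 30.81′ = 0.513500°; total 91.513500
  E ⇒ keep positive
Point 2:
  Latitude: 50.033′ = 0.833883°; total 88.833883
  S ⇒ negate
  Longitude: 74 + 33.387/60 = 74.556450
  W → negative
Point 3:
  Lat: 26.34′ = 0.439000°; total 22.439000
  hemisphere S, so the sign is −
  Longitude: 22.315′ = 0.371917°; total 131.371917
  W ⇒ negate
Point 4:
  φ: 18.294′ = 0.304900°; total 85.304900
  S → negative
  Lon: 94 + 35.05/60 = 94.584167
  E ⇒ keep positive
Point 5:
  Latitude: 32.736′ = 0.545600°; total 10.545600
  N ⇒ keep positive
  λ: 150 + 15.798/60 = 150.263300
  W ⇒ negate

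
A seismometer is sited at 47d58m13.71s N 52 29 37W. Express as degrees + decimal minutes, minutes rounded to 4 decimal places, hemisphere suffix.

47° 58.2285′ N, 52° 29.6167′ W

φ: seconds/60 = 0.22850; minutes = 58 + 0.22850 = 58.228500
λ: 29 + 37/60 = 29.616667′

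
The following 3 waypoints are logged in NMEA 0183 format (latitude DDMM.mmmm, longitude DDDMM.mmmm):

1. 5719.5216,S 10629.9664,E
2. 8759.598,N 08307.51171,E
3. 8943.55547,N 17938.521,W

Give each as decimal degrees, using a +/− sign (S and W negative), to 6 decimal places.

1. -57.325360, 106.499440
2. 87.993300, 83.125195
3. 89.725925, -179.642017

Point 1:
  Lat: split at 2 digits → 57° and 19.5216′; 57 + 19.5216/60 = 57.3253600
  S → negative
  λ: degrees = first 3 digits = 106, minutes = 29.9664; 106 + 29.9664/60 = 106.4994400
  E → positive
Point 2:
  φ: degrees = first 2 digits = 87, minutes = 59.598; 87 + 59.598/60 = 87.9933000
  N → positive
  Longitude: split at 3 digits → 083° and 7.51171′; 83 + 7.51171/60 = 83.1251952
  E → positive
Point 3:
  Lat: degrees = first 2 digits = 89, minutes = 43.55547; 89 + 43.55547/60 = 89.7259245
  N → positive
  Lon: split at 3 digits → 179° and 38.521′; 179 + 38.521/60 = 179.6420167
  W → negative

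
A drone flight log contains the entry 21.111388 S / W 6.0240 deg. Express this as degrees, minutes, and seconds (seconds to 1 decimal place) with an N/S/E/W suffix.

21°06′41.0″ S, 6°01′26.4″ W

Lat: 0.111388° → 6.68328′; 0.68328 × 60 = 40.997″
λ: whole degrees 6; 1.44000′ → 1′ and 26.400″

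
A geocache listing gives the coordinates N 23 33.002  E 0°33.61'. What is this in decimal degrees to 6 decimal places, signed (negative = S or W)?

23.550033, 0.560167

Lat: 33.002′ = 0.550033°; total 23.5500333
N ⇒ keep positive
Lon: 33.61′ = 0.560167°; total 0.5601667
E ⇒ keep positive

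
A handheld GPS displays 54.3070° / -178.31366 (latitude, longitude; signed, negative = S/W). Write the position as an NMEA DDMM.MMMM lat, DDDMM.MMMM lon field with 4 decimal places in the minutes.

5418.4200,N / 17818.8196,W

Latitude: 54° + 0.307000 × 60 = 54° 18.420000′
Longitude is negative → W; |value| = 178.313660
Longitude: fractional part 0.313660 → 18.819600 minutes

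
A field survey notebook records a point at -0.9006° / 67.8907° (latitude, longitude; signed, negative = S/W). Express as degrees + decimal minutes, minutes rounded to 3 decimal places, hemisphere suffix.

0° 54.036′ S, 67° 53.442′ E

Latitude is negative → S; |value| = 0.900600
Latitude: 0° + 0.900600 × 60 = 0° 54.03600′
Longitude: fractional part 0.890700 → 53.44200 minutes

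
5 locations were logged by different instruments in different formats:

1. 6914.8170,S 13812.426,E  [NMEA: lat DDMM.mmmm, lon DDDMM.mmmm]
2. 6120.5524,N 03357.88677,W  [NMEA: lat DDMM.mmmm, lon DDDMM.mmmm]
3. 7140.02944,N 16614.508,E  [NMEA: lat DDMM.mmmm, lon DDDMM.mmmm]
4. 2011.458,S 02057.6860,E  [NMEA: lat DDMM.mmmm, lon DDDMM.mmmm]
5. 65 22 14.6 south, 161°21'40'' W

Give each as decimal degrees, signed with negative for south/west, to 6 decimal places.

1. -69.246950, 138.207100
2. 61.342540, -33.964780
3. 71.667157, 166.241800
4. -20.190967, 20.961433
5. -65.370722, -161.361111

Point 1:
  Lat: degrees = first 2 digits = 69, minutes = 14.817; 69 + 14.817/60 = 69.2469500
  S ⇒ negate
  λ: degrees = first 3 digits = 138, minutes = 12.426; 138 + 12.426/60 = 138.2071000
  E ⇒ keep positive
Point 2:
  φ: degrees = first 2 digits = 61, minutes = 20.5524; 61 + 20.5524/60 = 61.3425400
  N ⇒ keep positive
  Lon: degrees = first 3 digits = 33, minutes = 57.88677; 33 + 57.88677/60 = 33.9647795
  W → negative
Point 3:
  Latitude: split at 2 digits → 71° and 40.02944′; 71 + 40.02944/60 = 71.6671573
  N → positive
  Longitude: degrees = first 3 digits = 166, minutes = 14.508; 166 + 14.508/60 = 166.2418000
  E → positive
Point 4:
  Lat: degrees = first 2 digits = 20, minutes = 11.458; 20 + 11.458/60 = 20.1909667
  S ⇒ negate
  Longitude: split at 3 digits → 020° and 57.686′; 20 + 57.686/60 = 20.9614333
  E ⇒ keep positive
Point 5:
  φ: 65° + 22/60 + 14.6/3600 = 65 + 0.366667 + 0.004056 = 65.3707222
  S ⇒ negate
  Lon: 161° + 21/60 + 40/3600 = 161 + 0.350000 + 0.011111 = 161.3611111
  W ⇒ negate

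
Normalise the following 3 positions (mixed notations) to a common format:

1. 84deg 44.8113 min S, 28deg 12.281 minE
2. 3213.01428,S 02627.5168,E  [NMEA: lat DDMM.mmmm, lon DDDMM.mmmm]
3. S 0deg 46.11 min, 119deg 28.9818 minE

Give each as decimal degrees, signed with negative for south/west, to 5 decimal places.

1. -84.74686, 28.20468
2. -32.21690, 26.45861
3. -0.76850, 119.48303

Point 1:
  φ: 84 + 44.8113/60 = 84.746855
  hemisphere S, so the sign is −
  Lon: 28 + 12.281/60 = 28.204683
  E → positive
Point 2:
  Latitude: degrees = first 2 digits = 32, minutes = 13.01428; 32 + 13.01428/60 = 32.216905
  S → negative
  Longitude: degrees = first 3 digits = 26, minutes = 27.5168; 26 + 27.5168/60 = 26.458613
  E → positive
Point 3:
  φ: 0 + 46.11/60 = 0.768500
  S ⇒ negate
  Longitude: 28.9818′ = 0.483030°; total 119.483030
  E → positive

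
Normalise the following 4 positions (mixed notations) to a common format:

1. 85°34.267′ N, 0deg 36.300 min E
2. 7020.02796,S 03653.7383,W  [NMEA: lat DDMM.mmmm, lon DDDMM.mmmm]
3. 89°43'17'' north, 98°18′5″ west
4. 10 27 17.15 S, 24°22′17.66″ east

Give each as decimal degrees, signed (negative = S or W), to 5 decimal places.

Point 1:
  φ: 85 + 34.267/60 = 85.571117
  N → positive
  Lon: 0 + 36.3/60 = 0.605000
  E → positive
Point 2:
  Latitude: degrees = first 2 digits = 70, minutes = 20.02796; 70 + 20.02796/60 = 70.333799
  S ⇒ negate
  λ: split at 3 digits → 036° and 53.7383′; 36 + 53.7383/60 = 36.895638
  W ⇒ negate
Point 3:
  Latitude: 89 + 43/60 + 17/3600 = 89.721389
  N → positive
  Lon: 18′ + 5″ = 18.08333′; 98 + 18.08333/60 = 98.301389
  W ⇒ negate
Point 4:
  φ: 10° + 27/60 + 17.15/3600 = 10 + 0.450000 + 0.004764 = 10.454764
  S → negative
  Longitude: 22′ + 17.66″ = 22.29433′; 24 + 22.29433/60 = 24.371572
  E → positive

1. 85.57112, 0.60500
2. -70.33380, -36.89564
3. 89.72139, -98.30139
4. -10.45476, 24.37157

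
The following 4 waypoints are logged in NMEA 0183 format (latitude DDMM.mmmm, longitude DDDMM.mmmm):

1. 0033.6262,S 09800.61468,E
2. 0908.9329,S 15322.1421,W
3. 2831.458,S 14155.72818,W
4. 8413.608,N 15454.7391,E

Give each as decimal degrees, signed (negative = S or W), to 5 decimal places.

Point 1:
  Latitude: degrees = first 2 digits = 0, minutes = 33.6262; 0 + 33.6262/60 = 0.560437
  S ⇒ negate
  λ: split at 3 digits → 098° and 0.61468′; 98 + 0.61468/60 = 98.010245
  E ⇒ keep positive
Point 2:
  φ: split at 2 digits → 09° and 8.9329′; 9 + 8.9329/60 = 9.148882
  S ⇒ negate
  Lon: split at 3 digits → 153° and 22.1421′; 153 + 22.1421/60 = 153.369035
  W ⇒ negate
Point 3:
  Latitude: degrees = first 2 digits = 28, minutes = 31.458; 28 + 31.458/60 = 28.524300
  S → negative
  Longitude: split at 3 digits → 141° and 55.72818′; 141 + 55.72818/60 = 141.928803
  W ⇒ negate
Point 4:
  Lat: split at 2 digits → 84° and 13.608′; 84 + 13.608/60 = 84.226800
  N → positive
  Longitude: degrees = first 3 digits = 154, minutes = 54.7391; 154 + 54.7391/60 = 154.912318
  E ⇒ keep positive

1. -0.56044, 98.01024
2. -9.14888, -153.36904
3. -28.52430, -141.92880
4. 84.22680, 154.91232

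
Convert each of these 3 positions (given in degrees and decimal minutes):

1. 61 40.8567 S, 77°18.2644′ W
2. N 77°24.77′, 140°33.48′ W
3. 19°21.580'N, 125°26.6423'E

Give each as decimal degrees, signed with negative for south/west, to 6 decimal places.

Point 1:
  φ: 61 + 40.8567/60 = 61.6809450
  S → negative
  λ: 18.2644′ = 0.304407°; total 77.3044067
  W → negative
Point 2:
  Latitude: 24.77′ = 0.412833°; total 77.4128333
  N ⇒ keep positive
  λ: 140 + 33.48/60 = 140.5580000
  W ⇒ negate
Point 3:
  φ: 21.58′ = 0.359667°; total 19.3596667
  N → positive
  Lon: 26.6423′ = 0.444038°; total 125.4440383
  E ⇒ keep positive

1. -61.680945, -77.304407
2. 77.412833, -140.558000
3. 19.359667, 125.444038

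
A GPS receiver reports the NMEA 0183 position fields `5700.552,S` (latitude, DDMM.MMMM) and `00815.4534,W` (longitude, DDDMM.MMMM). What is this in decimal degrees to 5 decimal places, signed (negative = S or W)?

-57.00920, -8.25756

Lat: split at 2 digits → 57° and 0.552′; 57 + 0.552/60 = 57.009200
S ⇒ negate
Longitude: degrees = first 3 digits = 8, minutes = 15.4534; 8 + 15.4534/60 = 8.257557
hemisphere W, so the sign is −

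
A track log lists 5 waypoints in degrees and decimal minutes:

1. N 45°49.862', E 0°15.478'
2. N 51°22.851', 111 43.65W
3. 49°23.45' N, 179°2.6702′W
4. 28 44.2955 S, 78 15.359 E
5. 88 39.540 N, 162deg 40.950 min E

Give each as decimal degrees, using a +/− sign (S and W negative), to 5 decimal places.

1. 45.83103, 0.25797
2. 51.38085, -111.72750
3. 49.39083, -179.04450
4. -28.73826, 78.25598
5. 88.65900, 162.68250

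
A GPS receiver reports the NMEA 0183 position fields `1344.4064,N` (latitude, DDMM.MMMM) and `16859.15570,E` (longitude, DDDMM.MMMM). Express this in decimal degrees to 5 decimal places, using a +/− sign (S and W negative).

13.74011, 168.98593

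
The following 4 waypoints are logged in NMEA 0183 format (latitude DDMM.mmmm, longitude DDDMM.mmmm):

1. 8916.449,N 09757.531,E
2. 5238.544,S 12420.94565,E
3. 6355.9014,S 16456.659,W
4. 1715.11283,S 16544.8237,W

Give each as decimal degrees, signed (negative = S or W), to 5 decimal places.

1. 89.27415, 97.95885
2. -52.64240, 124.34909
3. -63.93169, -164.94432
4. -17.25188, -165.74706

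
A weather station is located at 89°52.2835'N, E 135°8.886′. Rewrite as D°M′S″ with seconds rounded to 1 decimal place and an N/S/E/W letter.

Lat: fractional minutes 0.28350 × 60 = 17.010″
Lon: 8.88600′ → 8′ and 0.88600 × 60 = 53.160″

89°52′17.0″ N, 135°08′53.2″ E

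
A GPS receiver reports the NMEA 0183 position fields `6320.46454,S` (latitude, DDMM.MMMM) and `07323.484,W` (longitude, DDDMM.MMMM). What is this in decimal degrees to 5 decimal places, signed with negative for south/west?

Lat: split at 2 digits → 63° and 20.46454′; 63 + 20.46454/60 = 63.341076
S ⇒ negate
Lon: split at 3 digits → 073° and 23.484′; 73 + 23.484/60 = 73.391400
W ⇒ negate

-63.34108, -73.39140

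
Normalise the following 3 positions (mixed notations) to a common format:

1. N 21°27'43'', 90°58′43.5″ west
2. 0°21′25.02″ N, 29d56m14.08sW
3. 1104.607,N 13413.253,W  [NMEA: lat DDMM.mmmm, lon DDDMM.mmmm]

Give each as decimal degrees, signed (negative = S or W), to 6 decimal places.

Point 1:
  Latitude: 21° + 27/60 + 43/3600 = 21 + 0.450000 + 0.011944 = 21.4619444
  N → positive
  Lon: 90° + 58/60 + 43.5/3600 = 90 + 0.966667 + 0.012083 = 90.9787500
  W ⇒ negate
Point 2:
  Latitude: 0° + 21/60 + 25.02/3600 = 0 + 0.350000 + 0.006950 = 0.3569500
  N ⇒ keep positive
  Lon: 29° + 56/60 + 14.08/3600 = 29 + 0.933333 + 0.003911 = 29.9372444
  W → negative
Point 3:
  φ: degrees = first 2 digits = 11, minutes = 4.607; 11 + 4.607/60 = 11.0767833
  N → positive
  Lon: split at 3 digits → 134° and 13.253′; 134 + 13.253/60 = 134.2208833
  W ⇒ negate

1. 21.461944, -90.978750
2. 0.356950, -29.937244
3. 11.076783, -134.220883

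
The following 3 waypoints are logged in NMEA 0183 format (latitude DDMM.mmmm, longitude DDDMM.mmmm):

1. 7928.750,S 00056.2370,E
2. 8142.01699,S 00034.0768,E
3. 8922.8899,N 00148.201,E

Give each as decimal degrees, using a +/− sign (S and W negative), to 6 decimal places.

Point 1:
  Latitude: degrees = first 2 digits = 79, minutes = 28.75; 79 + 28.75/60 = 79.4791667
  S ⇒ negate
  Lon: degrees = first 3 digits = 0, minutes = 56.237; 0 + 56.237/60 = 0.9372833
  E ⇒ keep positive
Point 2:
  Latitude: split at 2 digits → 81° and 42.01699′; 81 + 42.01699/60 = 81.7002832
  S → negative
  Longitude: degrees = first 3 digits = 0, minutes = 34.0768; 0 + 34.0768/60 = 0.5679467
  E ⇒ keep positive
Point 3:
  Latitude: degrees = first 2 digits = 89, minutes = 22.8899; 89 + 22.8899/60 = 89.3814983
  N → positive
  Longitude: degrees = first 3 digits = 1, minutes = 48.201; 1 + 48.201/60 = 1.8033500
  E → positive

1. -79.479167, 0.937283
2. -81.700283, 0.567947
3. 89.381498, 1.803350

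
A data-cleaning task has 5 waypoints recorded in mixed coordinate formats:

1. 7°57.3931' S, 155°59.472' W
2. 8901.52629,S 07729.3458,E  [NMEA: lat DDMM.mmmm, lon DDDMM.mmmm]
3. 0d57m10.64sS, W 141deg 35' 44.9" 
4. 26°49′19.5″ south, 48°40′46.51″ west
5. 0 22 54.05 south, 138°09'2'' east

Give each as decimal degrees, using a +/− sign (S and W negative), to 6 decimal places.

1. -7.956552, -155.991200
2. -89.025438, 77.489097
3. -0.952956, -141.595806
4. -26.822083, -48.679586
5. -0.381681, 138.150556

Point 1:
  φ: 57.3931′ = 0.956552°; total 7.9565517
  S ⇒ negate
  Longitude: 155 + 59.472/60 = 155.9912000
  W → negative
Point 2:
  φ: degrees = first 2 digits = 89, minutes = 1.52629; 89 + 1.52629/60 = 89.0254382
  S ⇒ negate
  Longitude: split at 3 digits → 077° and 29.3458′; 77 + 29.3458/60 = 77.4890967
  E ⇒ keep positive
Point 3:
  Lat: 0° + 57/60 + 10.64/3600 = 0 + 0.950000 + 0.002956 = 0.9529556
  hemisphere S, so the sign is −
  Longitude: 141 + 35/60 + 44.9/3600 = 141.5958056
  hemisphere W, so the sign is −
Point 4:
  Lat: 49′ + 19.5″ = 49.32500′; 26 + 49.32500/60 = 26.8220833
  S → negative
  Lon: 48° + 40/60 + 46.51/3600 = 48 + 0.666667 + 0.012919 = 48.6795861
  W → negative
Point 5:
  φ: 0 + 22/60 + 54.05/3600 = 0.3816806
  S ⇒ negate
  λ: 138° + 9/60 + 2/3600 = 138 + 0.150000 + 0.000556 = 138.1505556
  E → positive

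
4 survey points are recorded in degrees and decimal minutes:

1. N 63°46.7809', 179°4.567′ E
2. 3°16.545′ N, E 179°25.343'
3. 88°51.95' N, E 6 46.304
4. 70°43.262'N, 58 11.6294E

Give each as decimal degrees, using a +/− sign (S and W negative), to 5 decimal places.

Point 1:
  Lat: 63 + 46.7809/60 = 63.779682
  N ⇒ keep positive
  Longitude: 4.567′ = 0.076117°; total 179.076117
  E → positive
Point 2:
  Latitude: 3 + 16.545/60 = 3.275750
  N ⇒ keep positive
  Lon: 25.343′ = 0.422383°; total 179.422383
  E → positive
Point 3:
  φ: 88 + 51.95/60 = 88.865833
  N → positive
  λ: 46.304′ = 0.771733°; total 6.771733
  E → positive
Point 4:
  Lat: 43.262′ = 0.721033°; total 70.721033
  N ⇒ keep positive
  Lon: 11.6294′ = 0.193823°; total 58.193823
  E ⇒ keep positive

1. 63.77968, 179.07612
2. 3.27575, 179.42238
3. 88.86583, 6.77173
4. 70.72103, 58.19382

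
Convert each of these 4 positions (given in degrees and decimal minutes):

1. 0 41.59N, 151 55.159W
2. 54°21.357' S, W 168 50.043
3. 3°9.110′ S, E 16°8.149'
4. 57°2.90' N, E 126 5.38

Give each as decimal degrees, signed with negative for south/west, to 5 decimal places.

Point 1:
  Lat: 0 + 41.59/60 = 0.693167
  N ⇒ keep positive
  Longitude: 151 + 55.159/60 = 151.919317
  W ⇒ negate
Point 2:
  Lat: 21.357′ = 0.355950°; total 54.355950
  hemisphere S, so the sign is −
  λ: 168 + 50.043/60 = 168.834050
  W ⇒ negate
Point 3:
  φ: 9.11′ = 0.151833°; total 3.151833
  hemisphere S, so the sign is −
  λ: 8.149′ = 0.135817°; total 16.135817
  E ⇒ keep positive
Point 4:
  Lat: 57 + 2.9/60 = 57.048333
  N ⇒ keep positive
  λ: 5.38′ = 0.089667°; total 126.089667
  E → positive

1. 0.69317, -151.91932
2. -54.35595, -168.83405
3. -3.15183, 16.13582
4. 57.04833, 126.08967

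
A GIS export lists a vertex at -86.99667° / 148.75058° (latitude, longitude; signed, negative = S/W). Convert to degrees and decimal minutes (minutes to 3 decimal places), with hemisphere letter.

Latitude is negative → S; |value| = 86.996670
φ: minutes = (86.996670 − 86) × 60 = 59.80020
Lon: fractional part 0.750580 → 45.03480 minutes

86° 59.800′ S, 148° 45.035′ E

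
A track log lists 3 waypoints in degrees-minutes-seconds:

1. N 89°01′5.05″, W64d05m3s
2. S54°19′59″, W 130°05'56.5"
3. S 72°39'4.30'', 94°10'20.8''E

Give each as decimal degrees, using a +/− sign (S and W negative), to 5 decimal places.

Point 1:
  Lat: 89 + 1/60 + 5.05/3600 = 89.018069
  N ⇒ keep positive
  Lon: 64 + 5/60 + 3/3600 = 64.084167
  W → negative
Point 2:
  Latitude: 54° + 19/60 + 59/3600 = 54 + 0.316667 + 0.016389 = 54.333056
  S ⇒ negate
  λ: 5′ + 56.5″ = 5.94167′; 130 + 5.94167/60 = 130.099028
  W → negative
Point 3:
  φ: 72 + 39/60 + 4.3/3600 = 72.651194
  S ⇒ negate
  Lon: 10′ + 20.8″ = 10.34667′; 94 + 10.34667/60 = 94.172444
  E ⇒ keep positive

1. 89.01807, -64.08417
2. -54.33306, -130.09903
3. -72.65119, 94.17244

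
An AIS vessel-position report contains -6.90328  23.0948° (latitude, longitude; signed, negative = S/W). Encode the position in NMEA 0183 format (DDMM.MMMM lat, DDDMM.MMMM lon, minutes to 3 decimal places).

0654.197,S / 02305.688,E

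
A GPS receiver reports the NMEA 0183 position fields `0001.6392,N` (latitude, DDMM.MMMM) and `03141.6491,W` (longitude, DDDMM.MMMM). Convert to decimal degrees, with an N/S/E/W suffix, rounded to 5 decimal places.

Lat: split at 2 digits → 00° and 1.6392′; 0 + 1.6392/60 = 0.027320
Longitude: degrees = first 3 digits = 31, minutes = 41.6491; 31 + 41.6491/60 = 31.694152

0.02732° N, 31.69415° W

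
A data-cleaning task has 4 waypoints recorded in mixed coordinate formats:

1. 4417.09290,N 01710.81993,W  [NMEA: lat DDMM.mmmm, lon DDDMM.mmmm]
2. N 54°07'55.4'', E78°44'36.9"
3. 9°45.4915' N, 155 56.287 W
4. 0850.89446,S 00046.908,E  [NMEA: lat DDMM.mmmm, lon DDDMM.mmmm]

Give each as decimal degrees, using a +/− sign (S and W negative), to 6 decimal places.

1. 44.284882, -17.180332
2. 54.132056, 78.743583
3. 9.758192, -155.938117
4. -8.848241, 0.781800

Point 1:
  φ: degrees = first 2 digits = 44, minutes = 17.0929; 44 + 17.0929/60 = 44.2848817
  N → positive
  λ: split at 3 digits → 017° and 10.81993′; 17 + 10.81993/60 = 17.1803322
  W → negative
Point 2:
  Latitude: 54° + 7/60 + 55.4/3600 = 54 + 0.116667 + 0.015389 = 54.1320556
  N ⇒ keep positive
  Longitude: 78 + 44/60 + 36.9/3600 = 78.7435833
  E → positive
Point 3:
  φ: 45.4915′ = 0.758192°; total 9.7581917
  N ⇒ keep positive
  λ: 155 + 56.287/60 = 155.9381167
  hemisphere W, so the sign is −
Point 4:
  φ: split at 2 digits → 08° and 50.89446′; 8 + 50.89446/60 = 8.8482410
  S → negative
  λ: degrees = first 3 digits = 0, minutes = 46.908; 0 + 46.908/60 = 0.7818000
  E ⇒ keep positive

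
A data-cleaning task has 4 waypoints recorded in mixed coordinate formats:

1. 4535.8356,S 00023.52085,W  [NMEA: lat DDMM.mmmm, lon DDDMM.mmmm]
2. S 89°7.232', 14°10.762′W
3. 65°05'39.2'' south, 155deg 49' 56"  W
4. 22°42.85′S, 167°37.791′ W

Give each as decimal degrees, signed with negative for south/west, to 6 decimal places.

1. -45.597260, -0.392014
2. -89.120533, -14.179367
3. -65.094222, -155.832222
4. -22.714167, -167.629850

Point 1:
  Latitude: split at 2 digits → 45° and 35.8356′; 45 + 35.8356/60 = 45.5972600
  S → negative
  λ: split at 3 digits → 000° and 23.52085′; 0 + 23.52085/60 = 0.3920142
  W ⇒ negate
Point 2:
  φ: 7.232′ = 0.120533°; total 89.1205333
  S ⇒ negate
  Lon: 14 + 10.762/60 = 14.1793667
  hemisphere W, so the sign is −
Point 3:
  Lat: 65 + 5/60 + 39.2/3600 = 65.0942222
  S → negative
  λ: 155° + 49/60 + 56/3600 = 155 + 0.816667 + 0.015556 = 155.8322222
  hemisphere W, so the sign is −
Point 4:
  Lat: 42.85′ = 0.714167°; total 22.7141667
  S ⇒ negate
  Longitude: 37.791′ = 0.629850°; total 167.6298500
  hemisphere W, so the sign is −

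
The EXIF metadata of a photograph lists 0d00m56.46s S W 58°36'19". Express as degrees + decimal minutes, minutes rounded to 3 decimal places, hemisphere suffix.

0° 0.941′ S, 58° 36.317′ W

φ: 0 + 56.46/60 = 0.94100′
Longitude: 36 + 19/60 = 36.31667′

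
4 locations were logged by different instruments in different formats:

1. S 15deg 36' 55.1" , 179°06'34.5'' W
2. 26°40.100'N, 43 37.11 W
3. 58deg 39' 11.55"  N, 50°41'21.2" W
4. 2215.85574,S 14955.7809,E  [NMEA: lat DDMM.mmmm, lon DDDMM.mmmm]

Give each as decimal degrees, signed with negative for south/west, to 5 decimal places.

Point 1:
  Latitude: 15 + 36/60 + 55.1/3600 = 15.615306
  S ⇒ negate
  Lon: 179 + 6/60 + 34.5/3600 = 179.109583
  W ⇒ negate
Point 2:
  Lat: 26 + 40.1/60 = 26.668333
  N → positive
  Longitude: 43 + 37.11/60 = 43.618500
  hemisphere W, so the sign is −
Point 3:
  Latitude: 39′ + 11.55″ = 39.19250′; 58 + 39.19250/60 = 58.653208
  N → positive
  Lon: 50 + 41/60 + 21.2/3600 = 50.689222
  hemisphere W, so the sign is −
Point 4:
  Latitude: degrees = first 2 digits = 22, minutes = 15.85574; 22 + 15.85574/60 = 22.264262
  S ⇒ negate
  Longitude: degrees = first 3 digits = 149, minutes = 55.7809; 149 + 55.7809/60 = 149.929682
  E ⇒ keep positive

1. -15.61531, -179.10958
2. 26.66833, -43.61850
3. 58.65321, -50.68922
4. -22.26426, 149.92968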